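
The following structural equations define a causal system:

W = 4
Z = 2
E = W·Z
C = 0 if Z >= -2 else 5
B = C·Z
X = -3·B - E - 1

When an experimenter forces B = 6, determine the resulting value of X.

The intervention breaks the incoming arrows to B: B = C·Z no longer applies, and B = 6.
E = W·Z  [with W=4, Z=2]  = 8
X = -3·B - E - 1  [with B=6, E=8]  = -27

-27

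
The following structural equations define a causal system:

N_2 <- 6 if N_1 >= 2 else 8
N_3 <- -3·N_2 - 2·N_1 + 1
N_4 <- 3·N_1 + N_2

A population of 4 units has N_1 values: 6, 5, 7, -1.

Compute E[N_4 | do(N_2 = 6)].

18.75

Every unit gets N_2=6 under the intervention. N_4 values become 24, 21, 27, 3; E[N_4|do(N_2=6)] = 18.75.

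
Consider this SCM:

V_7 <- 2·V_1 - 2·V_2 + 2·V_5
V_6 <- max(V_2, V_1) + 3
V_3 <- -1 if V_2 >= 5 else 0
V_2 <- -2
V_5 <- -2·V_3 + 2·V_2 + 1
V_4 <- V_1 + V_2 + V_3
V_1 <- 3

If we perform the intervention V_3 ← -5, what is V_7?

The intervention breaks the incoming arrows to V_3: V_3 <- -1 if V_2 >= 5 else 0 no longer applies, and V_3 = -5.
V_5 = -2·V_3 + 2·V_2 + 1  [with V_3=-5, V_2=-2]  = 7
V_7 = 2·V_1 - 2·V_2 + 2·V_5  [with V_1=3, V_2=-2, V_5=7]  = 24

24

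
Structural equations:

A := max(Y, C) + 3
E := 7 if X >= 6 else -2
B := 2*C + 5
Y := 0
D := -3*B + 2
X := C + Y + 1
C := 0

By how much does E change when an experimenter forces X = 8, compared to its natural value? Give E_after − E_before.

The intervention breaks the incoming arrows to X: X := C + Y + 1 no longer applies, and X = 8.
E = 7 if X >= 6 else -2  [with X=8]  = 7
Without intervention: X = C + Y + 1  [with C=0, Y=0]  = 1; E = 7 if X >= 6 else -2  [with X=1]  = -2.
Change = 7 − (-2) = 9.

9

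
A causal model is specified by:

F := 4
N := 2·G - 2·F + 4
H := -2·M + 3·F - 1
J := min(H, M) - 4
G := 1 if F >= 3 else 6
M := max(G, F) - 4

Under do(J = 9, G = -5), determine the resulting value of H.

11

The joint intervention fixes J = 9, G = -5, removing each variable's own equation.
M = max(G, F) - 4  [with G=-5, F=4]  = 0
H = -2·M + 3·F - 1  [with M=0, F=4]  = 11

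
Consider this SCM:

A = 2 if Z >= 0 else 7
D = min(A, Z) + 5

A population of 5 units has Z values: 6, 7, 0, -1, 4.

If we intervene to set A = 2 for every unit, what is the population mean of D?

6

Every unit gets A=2 under the intervention. D values become 7, 7, 5, 4, 7; E[D|do(A=2)] = 6.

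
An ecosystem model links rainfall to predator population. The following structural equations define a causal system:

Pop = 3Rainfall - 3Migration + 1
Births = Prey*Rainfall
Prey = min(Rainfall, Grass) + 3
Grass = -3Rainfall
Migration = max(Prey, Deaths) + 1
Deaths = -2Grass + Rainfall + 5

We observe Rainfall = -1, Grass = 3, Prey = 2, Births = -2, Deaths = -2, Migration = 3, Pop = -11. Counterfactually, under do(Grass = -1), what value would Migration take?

Under do(Grass=-1), the mechanism Grass = -3Rainfall is discarded; Grass is fixed at -1.
Prey = min(Rainfall, Grass) + 3  [with Rainfall=-1, Grass=-1]  = 2
Deaths = -2Grass + Rainfall + 5  [with Grass=-1, Rainfall=-1]  = 6
Migration = max(Prey, Deaths) + 1  [with Prey=2, Deaths=6]  = 7

7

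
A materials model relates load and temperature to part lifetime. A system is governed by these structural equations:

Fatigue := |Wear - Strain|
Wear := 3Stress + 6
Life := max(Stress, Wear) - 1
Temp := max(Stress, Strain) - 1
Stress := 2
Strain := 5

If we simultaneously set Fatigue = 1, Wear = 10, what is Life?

9

Setting Fatigue = 1, Wear = 10 by intervention discards those variables' equations.
Life = max(Stress, Wear) - 1  [with Stress=2, Wear=10]  = 9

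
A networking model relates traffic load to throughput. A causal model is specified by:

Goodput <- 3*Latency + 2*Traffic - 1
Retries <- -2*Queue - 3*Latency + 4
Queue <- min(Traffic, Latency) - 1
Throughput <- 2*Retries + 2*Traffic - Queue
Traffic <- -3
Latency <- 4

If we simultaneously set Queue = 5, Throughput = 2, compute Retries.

-18

The joint intervention fixes Queue = 5, Throughput = 2, removing each variable's own equation.
Retries = -2*Queue - 3*Latency + 4  [with Queue=5, Latency=4]  = -18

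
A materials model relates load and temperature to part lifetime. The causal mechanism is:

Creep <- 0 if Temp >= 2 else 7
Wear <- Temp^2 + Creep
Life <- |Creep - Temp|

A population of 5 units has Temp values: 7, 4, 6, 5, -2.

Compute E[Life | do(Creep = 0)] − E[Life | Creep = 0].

-0.7

The intervention sets Creep=0 in all 5 units regardless of Temp. Recomputing Life per unit gives 7, 4, 6, 5, 2; average 4.8.
E[Life|Creep=0] averages over only the 4 units with Creep=0 (Temp = 7, 4, 6, 5): Life = 7, 4, 6, 5, mean 5.5.
Difference = 4.8 − 5.5 = -0.7.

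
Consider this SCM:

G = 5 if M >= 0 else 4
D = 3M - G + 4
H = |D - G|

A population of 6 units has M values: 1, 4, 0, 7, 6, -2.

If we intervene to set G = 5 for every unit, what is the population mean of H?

9

do(G=5) breaks G's dependence on M. With G=5 fixed, H across the units is 3, 6, 6, 15, 12, 12, mean 9.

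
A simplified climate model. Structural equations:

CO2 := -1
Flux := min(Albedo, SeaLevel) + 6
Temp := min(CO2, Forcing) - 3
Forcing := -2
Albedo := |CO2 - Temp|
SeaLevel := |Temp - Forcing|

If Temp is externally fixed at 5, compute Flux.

The intervention breaks the incoming arrows to Temp: Temp := min(CO2, Forcing) - 3 no longer applies, and Temp = 5.
Albedo = |CO2 - Temp|  [with CO2=-1, Temp=5]  = 6
SeaLevel = |Temp - Forcing|  [with Temp=5, Forcing=-2]  = 7
Flux = min(Albedo, SeaLevel) + 6  [with Albedo=6, SeaLevel=7]  = 12

12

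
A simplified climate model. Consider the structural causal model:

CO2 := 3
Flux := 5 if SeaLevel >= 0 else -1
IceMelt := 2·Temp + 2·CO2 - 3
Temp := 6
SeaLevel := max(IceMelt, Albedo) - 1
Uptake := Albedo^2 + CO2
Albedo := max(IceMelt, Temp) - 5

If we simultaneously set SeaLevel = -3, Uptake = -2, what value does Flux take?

Under do(SeaLevel = -3, Uptake = -2), each intervened variable's structural equation is replaced by its fixed value.
Flux = 5 if SeaLevel >= 0 else -1  [with SeaLevel=-3]  = -1

-1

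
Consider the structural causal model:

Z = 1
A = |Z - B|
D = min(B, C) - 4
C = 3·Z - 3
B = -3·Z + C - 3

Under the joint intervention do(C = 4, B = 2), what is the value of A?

Under do(C = 4, B = 2), each intervened variable's structural equation is replaced by its fixed value.
A = |Z - B|  [with Z=1, B=2]  = 1

1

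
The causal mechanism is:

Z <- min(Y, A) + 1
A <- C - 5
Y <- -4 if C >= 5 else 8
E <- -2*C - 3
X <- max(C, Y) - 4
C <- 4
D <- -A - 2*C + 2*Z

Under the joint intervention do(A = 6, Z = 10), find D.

The joint intervention fixes A = 6, Z = 10, removing each variable's own equation.
D = -A - 2*C + 2*Z  [with A=6, C=4, Z=10]  = 6

6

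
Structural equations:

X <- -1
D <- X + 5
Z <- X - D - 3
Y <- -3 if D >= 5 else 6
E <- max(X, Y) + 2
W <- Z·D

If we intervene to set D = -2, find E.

8

Under do(D=-2), the mechanism D <- X + 5 is discarded; D is fixed at -2.
Y = -3 if D >= 5 else 6  [with D=-2]  = 6
E = max(X, Y) + 2  [with X=-1, Y=6]  = 8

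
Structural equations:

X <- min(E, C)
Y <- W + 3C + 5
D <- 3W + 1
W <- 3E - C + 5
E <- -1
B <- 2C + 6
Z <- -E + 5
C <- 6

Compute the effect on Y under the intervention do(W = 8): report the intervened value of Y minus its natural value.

Under do(W=8), the mechanism W <- 3E - C + 5 is discarded; W is fixed at 8.
Y = W + 3C + 5  [with W=8, C=6]  = 31
Without intervention: W = 3E - C + 5  [with E=-1, C=6]  = -4; Y = W + 3C + 5  [with W=-4, C=6]  = 19.
Change = 31 − 19 = 12.

12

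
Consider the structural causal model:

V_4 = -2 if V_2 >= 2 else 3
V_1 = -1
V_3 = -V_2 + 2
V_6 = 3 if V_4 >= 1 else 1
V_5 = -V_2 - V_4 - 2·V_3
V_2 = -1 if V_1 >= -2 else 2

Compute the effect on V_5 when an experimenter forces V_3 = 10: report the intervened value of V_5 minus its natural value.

-14

do(V_3=10) replaces the equation V_3 = -V_2 + 2 with the constant V_3 = 10.
V_2 = -1 if V_1 >= -2 else 2  [with V_1=-1]  = -1
V_4 = -2 if V_2 >= 2 else 3  [with V_2=-1]  = 3
V_5 = -V_2 - V_4 - 2·V_3  [with V_2=-1, V_4=3, V_3=10]  = -22
Without intervention: V_2 = -1 if V_1 >= -2 else 2  [with V_1=-1]  = -1; V_3 = -V_2 + 2  [with V_2=-1]  = 3; V_4 = -2 if V_2 >= 2 else 3  [with V_2=-1]  = 3; V_5 = -V_2 - V_4 - 2·V_3  [with V_2=-1, V_4=3, V_3=3]  = -8.
Change = -22 − (-8) = -14.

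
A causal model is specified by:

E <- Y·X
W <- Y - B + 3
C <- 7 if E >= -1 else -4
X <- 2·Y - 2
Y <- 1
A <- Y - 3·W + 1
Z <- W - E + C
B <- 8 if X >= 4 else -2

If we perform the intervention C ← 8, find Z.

14

Intervening sets C = 8 and removes its equation (C <- 7 if E >= -1 else -4).
X = 2·Y - 2  [with Y=1]  = 0
E = Y·X  [with Y=1, X=0]  = 0
B = 8 if X >= 4 else -2  [with X=0]  = -2
W = Y - B + 3  [with Y=1, B=-2]  = 6
Z = W - E + C  [with W=6, E=0, C=8]  = 14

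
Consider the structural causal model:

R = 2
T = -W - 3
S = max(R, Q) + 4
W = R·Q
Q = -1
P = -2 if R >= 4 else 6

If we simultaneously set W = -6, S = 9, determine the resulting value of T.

The joint intervention fixes W = -6, S = 9, removing each variable's own equation.
T = -W - 3  [with W=-6]  = 3

3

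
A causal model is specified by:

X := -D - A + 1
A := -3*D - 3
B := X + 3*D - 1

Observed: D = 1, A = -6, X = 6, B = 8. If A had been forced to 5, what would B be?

Under do(A=5), the mechanism A := -3*D - 3 is discarded; A is fixed at 5.
X = -D - A + 1  [with D=1, A=5]  = -5
B = X + 3*D - 1  [with X=-5, D=1]  = -3

-3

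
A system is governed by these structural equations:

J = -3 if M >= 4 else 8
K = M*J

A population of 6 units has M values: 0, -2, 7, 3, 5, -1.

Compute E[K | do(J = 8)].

16

Under do(J=8), J's equation is replaced by J=8 for every unit. Per-unit K: 0, -16, 56, 24, 40, -8. Mean = 16.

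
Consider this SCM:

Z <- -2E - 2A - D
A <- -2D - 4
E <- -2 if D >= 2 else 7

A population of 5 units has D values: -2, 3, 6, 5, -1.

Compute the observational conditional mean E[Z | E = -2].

26

Observing E=-2 restricts to units where E's equation naturally yields -2: D ∈ {3, 6, 5}. In that subpopulation Z = 21, 30, 27, mean 26.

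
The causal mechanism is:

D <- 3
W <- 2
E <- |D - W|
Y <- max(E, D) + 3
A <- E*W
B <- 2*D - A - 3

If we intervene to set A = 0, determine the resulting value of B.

3

The intervention breaks the incoming arrows to A: A <- E*W no longer applies, and A = 0.
B = 2*D - A - 3  [with D=3, A=0]  = 3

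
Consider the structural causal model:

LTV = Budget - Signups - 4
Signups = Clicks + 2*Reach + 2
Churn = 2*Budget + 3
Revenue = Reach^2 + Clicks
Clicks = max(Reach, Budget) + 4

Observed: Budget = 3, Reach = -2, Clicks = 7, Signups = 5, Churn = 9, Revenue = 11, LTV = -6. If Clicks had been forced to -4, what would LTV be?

5

The intervention breaks the incoming arrows to Clicks: Clicks = max(Reach, Budget) + 4 no longer applies, and Clicks = -4.
Signups = Clicks + 2*Reach + 2  [with Clicks=-4, Reach=-2]  = -6
LTV = Budget - Signups - 4  [with Budget=3, Signups=-6]  = 5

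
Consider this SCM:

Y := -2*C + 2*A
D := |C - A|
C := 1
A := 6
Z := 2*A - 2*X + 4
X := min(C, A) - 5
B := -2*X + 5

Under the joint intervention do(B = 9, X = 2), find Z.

The joint intervention fixes B = 9, X = 2, removing each variable's own equation.
Z = 2*A - 2*X + 4  [with A=6, X=2]  = 12

12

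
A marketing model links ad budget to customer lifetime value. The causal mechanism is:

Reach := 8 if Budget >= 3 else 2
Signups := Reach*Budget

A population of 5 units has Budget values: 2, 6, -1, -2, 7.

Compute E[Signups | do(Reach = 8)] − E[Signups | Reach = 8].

do(Reach=8) breaks Reach's dependence on Budget. With Reach=8 fixed, Signups across the units is 16, 48, -8, -16, 56, mean 19.2.
Observing Reach=8 restricts to units where Reach's equation naturally yields 8: Budget ∈ {6, 7}. In that subpopulation Signups = 48, 56, mean 52.
Difference = 19.2 − 52 = -32.8.

-32.8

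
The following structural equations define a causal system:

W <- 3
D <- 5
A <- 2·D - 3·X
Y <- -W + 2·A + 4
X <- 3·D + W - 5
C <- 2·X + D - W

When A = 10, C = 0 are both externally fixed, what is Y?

21

The joint intervention fixes A = 10, C = 0, removing each variable's own equation.
Y = -W + 2·A + 4  [with W=3, A=10]  = 21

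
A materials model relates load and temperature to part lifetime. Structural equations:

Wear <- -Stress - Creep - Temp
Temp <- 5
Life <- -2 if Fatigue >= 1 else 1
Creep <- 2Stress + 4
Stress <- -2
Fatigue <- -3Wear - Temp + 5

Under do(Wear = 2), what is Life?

1

Under do(Wear=2), the mechanism Wear <- -Stress - Creep - Temp is discarded; Wear is fixed at 2.
Fatigue = -3Wear - Temp + 5  [with Wear=2, Temp=5]  = -6
Life = -2 if Fatigue >= 1 else 1  [with Fatigue=-6]  = 1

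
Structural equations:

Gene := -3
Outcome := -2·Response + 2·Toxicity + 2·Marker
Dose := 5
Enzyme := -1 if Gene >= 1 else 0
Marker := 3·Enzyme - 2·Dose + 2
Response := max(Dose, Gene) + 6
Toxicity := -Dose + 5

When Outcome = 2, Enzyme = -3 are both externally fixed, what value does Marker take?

-17

The joint intervention fixes Outcome = 2, Enzyme = -3, removing each variable's own equation.
Marker = 3·Enzyme - 2·Dose + 2  [with Enzyme=-3, Dose=5]  = -17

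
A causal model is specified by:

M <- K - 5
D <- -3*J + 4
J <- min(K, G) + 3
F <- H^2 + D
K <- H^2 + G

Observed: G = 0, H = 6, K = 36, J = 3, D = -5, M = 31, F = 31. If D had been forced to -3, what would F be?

Under do(D=-3), the mechanism D <- -3*J + 4 is discarded; D is fixed at -3.
F = H^2 + D  [with H=6, D=-3]  = 33

33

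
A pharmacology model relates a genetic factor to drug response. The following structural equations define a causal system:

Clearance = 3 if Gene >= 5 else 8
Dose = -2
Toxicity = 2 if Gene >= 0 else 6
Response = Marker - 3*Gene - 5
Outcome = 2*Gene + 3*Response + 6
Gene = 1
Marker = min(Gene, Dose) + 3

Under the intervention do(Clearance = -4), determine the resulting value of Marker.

do(Clearance=-4) replaces the equation Clearance = 3 if Gene >= 5 else 8 with the constant Clearance = -4.
Marker is not downstream of the intervention, so its value is determined by the original equations.
Marker = min(Gene, Dose) + 3  [with Gene=1, Dose=-2]  = 1

1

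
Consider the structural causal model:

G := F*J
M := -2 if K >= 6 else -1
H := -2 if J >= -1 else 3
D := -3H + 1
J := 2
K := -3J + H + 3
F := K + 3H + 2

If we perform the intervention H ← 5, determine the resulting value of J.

Under do(H=5), the mechanism H := -2 if J >= -1 else 3 is discarded; H is fixed at 5.
J is not downstream of the intervention, so its value is determined by the original equations.

2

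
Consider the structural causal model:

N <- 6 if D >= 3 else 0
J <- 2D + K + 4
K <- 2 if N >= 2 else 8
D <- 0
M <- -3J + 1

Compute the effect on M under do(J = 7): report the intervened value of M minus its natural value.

15

Intervening sets J = 7 and removes its equation (J <- 2D + K + 4).
M = -3J + 1  [with J=7]  = -20
Without intervention: N = 6 if D >= 3 else 0  [with D=0]  = 0; K = 2 if N >= 2 else 8  [with N=0]  = 8; J = 2D + K + 4  [with D=0, K=8]  = 12; M = -3J + 1  [with J=12]  = -35.
Change = -20 − (-35) = 15.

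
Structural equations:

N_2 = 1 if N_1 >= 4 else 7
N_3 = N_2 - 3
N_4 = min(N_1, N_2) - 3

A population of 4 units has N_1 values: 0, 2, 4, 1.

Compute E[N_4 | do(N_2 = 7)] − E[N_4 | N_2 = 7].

The intervention sets N_2=7 in all 4 units regardless of N_1. Recomputing N_4 per unit gives -3, -1, 1, -2; average -1.25.
Observing N_2=7 restricts to units where N_2's equation naturally yields 7: N_1 ∈ {0, 2, 1}. In that subpopulation N_4 = -3, -1, -2, mean -2.
Difference = -1.25 − (-2) = 0.75.

0.75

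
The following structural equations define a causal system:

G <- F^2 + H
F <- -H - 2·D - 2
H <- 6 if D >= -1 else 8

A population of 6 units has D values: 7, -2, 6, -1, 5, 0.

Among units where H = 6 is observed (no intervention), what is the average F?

-14.8

Conditioning on H=6 selects the 5 unit(s) with D ∈ {7, 6, -1, 5, 0}. Their F values: -22, -20, -6, -18, -8. Mean = -14.8.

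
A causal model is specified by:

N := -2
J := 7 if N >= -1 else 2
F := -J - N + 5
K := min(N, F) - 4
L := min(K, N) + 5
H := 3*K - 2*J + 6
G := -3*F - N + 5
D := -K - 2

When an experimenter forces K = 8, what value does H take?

26

Under do(K=8), the mechanism K := min(N, F) - 4 is discarded; K is fixed at 8.
J = 7 if N >= -1 else 2  [with N=-2]  = 2
H = 3*K - 2*J + 6  [with K=8, J=2]  = 26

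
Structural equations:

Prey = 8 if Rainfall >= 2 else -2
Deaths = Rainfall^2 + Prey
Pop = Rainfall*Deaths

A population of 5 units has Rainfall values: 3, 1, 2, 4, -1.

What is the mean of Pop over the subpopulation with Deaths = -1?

0

E[Pop|Deaths=-1] averages over only the 2 units with Deaths=-1 (Rainfall = 1, -1): Pop = -1, 1, mean 0.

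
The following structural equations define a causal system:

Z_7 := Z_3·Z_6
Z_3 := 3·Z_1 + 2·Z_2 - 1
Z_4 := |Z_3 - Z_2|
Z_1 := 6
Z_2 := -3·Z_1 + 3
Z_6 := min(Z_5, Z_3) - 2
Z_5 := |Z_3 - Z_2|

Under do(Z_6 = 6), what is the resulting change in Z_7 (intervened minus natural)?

Intervening sets Z_6 = 6 and removes its equation (Z_6 := min(Z_5, Z_3) - 2).
Z_2 = -3·Z_1 + 3  [with Z_1=6]  = -15
Z_3 = 3·Z_1 + 2·Z_2 - 1  [with Z_1=6, Z_2=-15]  = -13
Z_7 = Z_3·Z_6  [with Z_3=-13, Z_6=6]  = -78
Without intervention: Z_2 = -3·Z_1 + 3  [with Z_1=6]  = -15; Z_3 = 3·Z_1 + 2·Z_2 - 1  [with Z_1=6, Z_2=-15]  = -13; Z_5 = |Z_3 - Z_2|  [with Z_3=-13, Z_2=-15]  = 2; Z_6 = min(Z_5, Z_3) - 2  [with Z_5=2, Z_3=-13]  = -15; Z_7 = Z_3·Z_6  [with Z_3=-13, Z_6=-15]  = 195.
Change = -78 − 195 = -273.

-273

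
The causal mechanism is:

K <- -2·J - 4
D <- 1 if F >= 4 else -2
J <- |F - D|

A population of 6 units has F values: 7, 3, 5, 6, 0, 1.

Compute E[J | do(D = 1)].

The intervention sets D=1 in all 6 units regardless of F. Recomputing J per unit gives 6, 2, 4, 5, 1, 0; average 3.

3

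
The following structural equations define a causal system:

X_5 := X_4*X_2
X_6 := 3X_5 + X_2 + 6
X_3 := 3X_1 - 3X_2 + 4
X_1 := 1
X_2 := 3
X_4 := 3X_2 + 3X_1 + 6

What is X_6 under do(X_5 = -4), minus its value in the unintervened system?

-174

The intervention breaks the incoming arrows to X_5: X_5 := X_4*X_2 no longer applies, and X_5 = -4.
X_6 = 3X_5 + X_2 + 6  [with X_5=-4, X_2=3]  = -3
Without intervention: X_4 = 3X_2 + 3X_1 + 6  [with X_2=3, X_1=1]  = 18; X_5 = X_4*X_2  [with X_4=18, X_2=3]  = 54; X_6 = 3X_5 + X_2 + 6  [with X_5=54, X_2=3]  = 171.
Change = -3 − 171 = -174.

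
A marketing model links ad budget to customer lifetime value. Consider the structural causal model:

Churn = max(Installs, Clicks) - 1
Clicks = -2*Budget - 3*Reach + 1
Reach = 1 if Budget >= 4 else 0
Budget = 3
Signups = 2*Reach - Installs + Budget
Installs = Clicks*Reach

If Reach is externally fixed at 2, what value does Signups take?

29

do(Reach=2) replaces the equation Reach = 1 if Budget >= 4 else 0 with the constant Reach = 2.
Clicks = -2*Budget - 3*Reach + 1  [with Budget=3, Reach=2]  = -11
Installs = Clicks*Reach  [with Clicks=-11, Reach=2]  = -22
Signups = 2*Reach - Installs + Budget  [with Reach=2, Installs=-22, Budget=3]  = 29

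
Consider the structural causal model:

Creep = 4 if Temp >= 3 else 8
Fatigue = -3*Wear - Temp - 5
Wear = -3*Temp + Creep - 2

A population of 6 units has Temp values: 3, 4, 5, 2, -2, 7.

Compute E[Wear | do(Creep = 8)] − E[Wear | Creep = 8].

-9.5

The intervention sets Creep=8 in all 6 units regardless of Temp. Recomputing Wear per unit gives -3, -6, -9, 0, 12, -15; average -3.5.
Observing Creep=8 restricts to units where Creep's equation naturally yields 8: Temp ∈ {2, -2}. In that subpopulation Wear = 0, 12, mean 6.
Difference = -3.5 − 6 = -9.5.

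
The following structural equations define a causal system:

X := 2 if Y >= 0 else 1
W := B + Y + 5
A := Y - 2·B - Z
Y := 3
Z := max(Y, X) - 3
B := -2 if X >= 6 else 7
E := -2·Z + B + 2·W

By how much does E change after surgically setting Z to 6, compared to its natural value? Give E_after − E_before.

The intervention breaks the incoming arrows to Z: Z := max(Y, X) - 3 no longer applies, and Z = 6.
X = 2 if Y >= 0 else 1  [with Y=3]  = 2
B = -2 if X >= 6 else 7  [with X=2]  = 7
W = B + Y + 5  [with B=7, Y=3]  = 15
E = -2·Z + B + 2·W  [with Z=6, B=7, W=15]  = 25
Without intervention: X = 2 if Y >= 0 else 1  [with Y=3]  = 2; B = -2 if X >= 6 else 7  [with X=2]  = 7; W = B + Y + 5  [with B=7, Y=3]  = 15; Z = max(Y, X) - 3  [with Y=3, X=2]  = 0; E = -2·Z + B + 2·W  [with Z=0, B=7, W=15]  = 37.
Change = 25 − 37 = -12.

-12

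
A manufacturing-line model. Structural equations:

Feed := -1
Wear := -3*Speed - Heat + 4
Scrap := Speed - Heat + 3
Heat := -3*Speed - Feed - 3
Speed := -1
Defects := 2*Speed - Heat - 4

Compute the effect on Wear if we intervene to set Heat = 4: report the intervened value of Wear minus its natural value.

-3

The intervention breaks the incoming arrows to Heat: Heat := -3*Speed - Feed - 3 no longer applies, and Heat = 4.
Wear = -3*Speed - Heat + 4  [with Speed=-1, Heat=4]  = 3
Without intervention: Heat = -3*Speed - Feed - 3  [with Speed=-1, Feed=-1]  = 1; Wear = -3*Speed - Heat + 4  [with Speed=-1, Heat=1]  = 6.
Change = 3 − 6 = -3.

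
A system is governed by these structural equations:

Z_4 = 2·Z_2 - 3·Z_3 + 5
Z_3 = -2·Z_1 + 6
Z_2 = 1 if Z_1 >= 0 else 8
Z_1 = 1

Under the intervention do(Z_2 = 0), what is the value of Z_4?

-7

Under do(Z_2=0), the mechanism Z_2 = 1 if Z_1 >= 0 else 8 is discarded; Z_2 is fixed at 0.
Z_3 = -2·Z_1 + 6  [with Z_1=1]  = 4
Z_4 = 2·Z_2 - 3·Z_3 + 5  [with Z_2=0, Z_3=4]  = -7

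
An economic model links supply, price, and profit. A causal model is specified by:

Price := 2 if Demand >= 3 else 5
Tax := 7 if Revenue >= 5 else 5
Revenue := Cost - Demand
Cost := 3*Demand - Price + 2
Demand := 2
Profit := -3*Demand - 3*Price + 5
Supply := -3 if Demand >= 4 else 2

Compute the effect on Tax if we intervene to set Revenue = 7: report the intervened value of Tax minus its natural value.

2

The intervention breaks the incoming arrows to Revenue: Revenue := Cost - Demand no longer applies, and Revenue = 7.
Tax = 7 if Revenue >= 5 else 5  [with Revenue=7]  = 7
Without intervention: Price = 2 if Demand >= 3 else 5  [with Demand=2]  = 5; Cost = 3*Demand - Price + 2  [with Demand=2, Price=5]  = 3; Revenue = Cost - Demand  [with Cost=3, Demand=2]  = 1; Tax = 7 if Revenue >= 5 else 5  [with Revenue=1]  = 5.
Change = 7 − 5 = 2.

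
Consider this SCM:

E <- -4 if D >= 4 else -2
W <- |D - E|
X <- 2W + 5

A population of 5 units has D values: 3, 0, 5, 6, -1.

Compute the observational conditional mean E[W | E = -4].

Conditioning on E=-4 selects the 2 unit(s) with D ∈ {5, 6}. Their W values: 9, 10. Mean = 9.5.

9.5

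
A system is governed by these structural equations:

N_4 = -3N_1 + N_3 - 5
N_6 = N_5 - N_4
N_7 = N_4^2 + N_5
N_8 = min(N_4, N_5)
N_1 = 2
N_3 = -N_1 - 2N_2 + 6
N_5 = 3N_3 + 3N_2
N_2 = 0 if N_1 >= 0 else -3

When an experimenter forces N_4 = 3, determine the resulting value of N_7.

The intervention breaks the incoming arrows to N_4: N_4 = -3N_1 + N_3 - 5 no longer applies, and N_4 = 3.
N_2 = 0 if N_1 >= 0 else -3  [with N_1=2]  = 0
N_3 = -N_1 - 2N_2 + 6  [with N_1=2, N_2=0]  = 4
N_5 = 3N_3 + 3N_2  [with N_3=4, N_2=0]  = 12
N_7 = N_4^2 + N_5  [with N_4=3, N_5=12]  = 21

21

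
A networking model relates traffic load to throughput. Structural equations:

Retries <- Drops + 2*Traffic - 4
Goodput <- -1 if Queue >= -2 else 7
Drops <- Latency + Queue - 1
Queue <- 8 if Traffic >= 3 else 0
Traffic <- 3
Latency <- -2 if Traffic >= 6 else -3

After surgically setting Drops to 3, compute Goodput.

Under do(Drops=3), the mechanism Drops <- Latency + Queue - 1 is discarded; Drops is fixed at 3.
Since Goodput is not a descendant of the intervened variable, it is unaffected.
Queue = 8 if Traffic >= 3 else 0  [with Traffic=3]  = 8
Goodput = -1 if Queue >= -2 else 7  [with Queue=8]  = -1

-1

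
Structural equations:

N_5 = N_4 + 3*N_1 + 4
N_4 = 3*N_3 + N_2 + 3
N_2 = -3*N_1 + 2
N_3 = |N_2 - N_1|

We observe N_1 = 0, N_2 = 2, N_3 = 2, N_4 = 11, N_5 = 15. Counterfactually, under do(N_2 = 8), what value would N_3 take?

The intervention breaks the incoming arrows to N_2: N_2 = -3*N_1 + 2 no longer applies, and N_2 = 8.
N_3 = |N_2 - N_1|  [with N_2=8, N_1=0]  = 8

8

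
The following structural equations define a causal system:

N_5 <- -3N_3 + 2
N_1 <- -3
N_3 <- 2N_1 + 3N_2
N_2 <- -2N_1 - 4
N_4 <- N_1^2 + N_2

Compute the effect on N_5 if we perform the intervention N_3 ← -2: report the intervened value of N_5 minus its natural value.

6

do(N_3=-2) replaces the equation N_3 <- 2N_1 + 3N_2 with the constant N_3 = -2.
N_5 = -3N_3 + 2  [with N_3=-2]  = 8
Without intervention: N_2 = -2N_1 - 4  [with N_1=-3]  = 2; N_3 = 2N_1 + 3N_2  [with N_1=-3, N_2=2]  = 0; N_5 = -3N_3 + 2  [with N_3=0]  = 2.
Change = 8 − 2 = 6.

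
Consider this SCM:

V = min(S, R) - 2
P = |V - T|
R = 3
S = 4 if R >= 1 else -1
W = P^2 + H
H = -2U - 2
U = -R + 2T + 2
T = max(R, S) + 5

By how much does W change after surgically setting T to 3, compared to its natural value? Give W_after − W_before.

do(T=3) replaces the equation T = max(R, S) + 5 with the constant T = 3.
S = 4 if R >= 1 else -1  [with R=3]  = 4
V = min(S, R) - 2  [with S=4, R=3]  = 1
P = |V - T|  [with V=1, T=3]  = 2
U = -R + 2T + 2  [with R=3, T=3]  = 5
H = -2U - 2  [with U=5]  = -12
W = P^2 + H  [with P=2, H=-12]  = -8
Without intervention: S = 4 if R >= 1 else -1  [with R=3]  = 4; V = min(S, R) - 2  [with S=4, R=3]  = 1; T = max(R, S) + 5  [with R=3, S=4]  = 9; P = |V - T|  [with V=1, T=9]  = 8; U = -R + 2T + 2  [with R=3, T=9]  = 17; H = -2U - 2  [with U=17]  = -36; W = P^2 + H  [with P=8, H=-36]  = 28.
Change = -8 − 28 = -36.

-36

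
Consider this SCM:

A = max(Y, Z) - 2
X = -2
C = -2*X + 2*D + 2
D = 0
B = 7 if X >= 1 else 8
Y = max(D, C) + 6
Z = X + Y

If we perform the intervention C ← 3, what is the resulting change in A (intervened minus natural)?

The intervention breaks the incoming arrows to C: C = -2*X + 2*D + 2 no longer applies, and C = 3.
Y = max(D, C) + 6  [with D=0, C=3]  = 9
Z = X + Y  [with X=-2, Y=9]  = 7
A = max(Y, Z) - 2  [with Y=9, Z=7]  = 7
Without intervention: C = -2*X + 2*D + 2  [with X=-2, D=0]  = 6; Y = max(D, C) + 6  [with D=0, C=6]  = 12; Z = X + Y  [with X=-2, Y=12]  = 10; A = max(Y, Z) - 2  [with Y=12, Z=10]  = 10.
Change = 7 − 10 = -3.

-3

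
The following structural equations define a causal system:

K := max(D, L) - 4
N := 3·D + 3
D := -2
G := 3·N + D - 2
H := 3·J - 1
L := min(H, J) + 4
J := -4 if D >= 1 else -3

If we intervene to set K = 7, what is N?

The intervention breaks the incoming arrows to K: K := max(D, L) - 4 no longer applies, and K = 7.
Since N is not a descendant of the intervened variable, it is unaffected.
N = 3·D + 3  [with D=-2]  = -3

-3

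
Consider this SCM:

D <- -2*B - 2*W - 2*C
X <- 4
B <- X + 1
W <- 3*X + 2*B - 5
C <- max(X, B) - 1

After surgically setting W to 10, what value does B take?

5

Under do(W=10), the mechanism W <- 3*X + 2*B - 5 is discarded; W is fixed at 10.
Since B is not a descendant of the intervened variable, it is unaffected.
B = X + 1  [with X=4]  = 5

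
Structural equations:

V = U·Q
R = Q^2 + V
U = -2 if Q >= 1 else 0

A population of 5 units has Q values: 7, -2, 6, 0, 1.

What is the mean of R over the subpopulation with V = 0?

Observing V=0 restricts to units where V's equation naturally yields 0: Q ∈ {-2, 0}. In that subpopulation R = 4, 0, mean 2.

2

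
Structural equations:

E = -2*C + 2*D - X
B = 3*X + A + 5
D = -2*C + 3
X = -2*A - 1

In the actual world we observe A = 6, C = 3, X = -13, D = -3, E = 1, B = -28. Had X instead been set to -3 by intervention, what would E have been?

-9

do(X=-3) replaces the equation X = -2*A - 1 with the constant X = -3.
D = -2*C + 3  [with C=3]  = -3
E = -2*C + 2*D - X  [with C=3, D=-3, X=-3]  = -9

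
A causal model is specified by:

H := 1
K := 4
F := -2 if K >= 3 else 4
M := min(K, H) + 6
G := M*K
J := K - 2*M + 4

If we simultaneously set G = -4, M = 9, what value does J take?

-10

Setting G = -4, M = 9 by intervention discards those variables' equations.
J = K - 2*M + 4  [with K=4, M=9]  = -10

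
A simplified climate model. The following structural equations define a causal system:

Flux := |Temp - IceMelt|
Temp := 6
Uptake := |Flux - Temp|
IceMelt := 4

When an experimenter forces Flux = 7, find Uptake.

1

The intervention breaks the incoming arrows to Flux: Flux := |Temp - IceMelt| no longer applies, and Flux = 7.
Uptake = |Flux - Temp|  [with Flux=7, Temp=6]  = 1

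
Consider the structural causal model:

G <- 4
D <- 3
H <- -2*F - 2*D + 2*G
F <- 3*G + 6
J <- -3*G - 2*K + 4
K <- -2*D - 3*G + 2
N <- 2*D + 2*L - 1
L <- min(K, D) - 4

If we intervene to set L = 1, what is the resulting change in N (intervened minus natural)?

42

The intervention breaks the incoming arrows to L: L <- min(K, D) - 4 no longer applies, and L = 1.
N = 2*D + 2*L - 1  [with D=3, L=1]  = 7
Without intervention: K = -2*D - 3*G + 2  [with D=3, G=4]  = -16; L = min(K, D) - 4  [with K=-16, D=3]  = -20; N = 2*D + 2*L - 1  [with D=3, L=-20]  = -35.
Change = 7 − (-35) = 42.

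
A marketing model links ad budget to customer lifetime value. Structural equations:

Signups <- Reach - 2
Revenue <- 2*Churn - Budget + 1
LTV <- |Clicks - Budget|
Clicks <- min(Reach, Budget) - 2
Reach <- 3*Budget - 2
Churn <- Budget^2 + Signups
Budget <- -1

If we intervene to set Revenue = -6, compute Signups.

-7

do(Revenue=-6) replaces the equation Revenue <- 2*Churn - Budget + 1 with the constant Revenue = -6.
No directed path runs from Revenue to Signups, so Signups keeps its natural value.
Reach = 3*Budget - 2  [with Budget=-1]  = -5
Signups = Reach - 2  [with Reach=-5]  = -7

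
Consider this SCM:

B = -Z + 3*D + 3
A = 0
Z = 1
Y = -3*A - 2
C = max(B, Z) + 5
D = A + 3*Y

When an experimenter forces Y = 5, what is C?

52

The intervention breaks the incoming arrows to Y: Y = -3*A - 2 no longer applies, and Y = 5.
D = A + 3*Y  [with A=0, Y=5]  = 15
B = -Z + 3*D + 3  [with Z=1, D=15]  = 47
C = max(B, Z) + 5  [with B=47, Z=1]  = 52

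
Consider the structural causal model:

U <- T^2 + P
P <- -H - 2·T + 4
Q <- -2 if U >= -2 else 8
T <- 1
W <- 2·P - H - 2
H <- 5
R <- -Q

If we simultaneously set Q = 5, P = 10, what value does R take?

-5

Under do(Q = 5, P = 10), each intervened variable's structural equation is replaced by its fixed value.
R = -Q  [with Q=5]  = -5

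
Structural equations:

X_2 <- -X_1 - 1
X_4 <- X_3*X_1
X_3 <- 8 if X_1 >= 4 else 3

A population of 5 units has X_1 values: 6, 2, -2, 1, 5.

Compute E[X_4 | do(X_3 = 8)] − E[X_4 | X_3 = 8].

do(X_3=8) breaks X_3's dependence on X_1. With X_3=8 fixed, X_4 across the units is 48, 16, -16, 8, 40, mean 19.2.
E[X_4|X_3=8] averages over only the 2 units with X_3=8 (X_1 = 6, 5): X_4 = 48, 40, mean 44.
Difference = 19.2 − 44 = -24.8.

-24.8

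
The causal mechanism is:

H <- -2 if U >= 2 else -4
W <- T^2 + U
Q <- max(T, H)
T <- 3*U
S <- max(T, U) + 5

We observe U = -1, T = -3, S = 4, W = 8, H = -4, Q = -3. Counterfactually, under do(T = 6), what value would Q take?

6

Under do(T=6), the mechanism T <- 3*U is discarded; T is fixed at 6.
H = -2 if U >= 2 else -4  [with U=-1]  = -4
Q = max(T, H)  [with T=6, H=-4]  = 6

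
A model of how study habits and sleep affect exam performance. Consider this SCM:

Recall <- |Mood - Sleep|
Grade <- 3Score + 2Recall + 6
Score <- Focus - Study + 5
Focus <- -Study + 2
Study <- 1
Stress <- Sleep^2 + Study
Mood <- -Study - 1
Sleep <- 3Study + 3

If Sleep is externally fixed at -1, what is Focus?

1

Under do(Sleep=-1), the mechanism Sleep <- 3Study + 3 is discarded; Sleep is fixed at -1.
Since Focus is not a descendant of the intervened variable, it is unaffected.
Focus = -Study + 2  [with Study=1]  = 1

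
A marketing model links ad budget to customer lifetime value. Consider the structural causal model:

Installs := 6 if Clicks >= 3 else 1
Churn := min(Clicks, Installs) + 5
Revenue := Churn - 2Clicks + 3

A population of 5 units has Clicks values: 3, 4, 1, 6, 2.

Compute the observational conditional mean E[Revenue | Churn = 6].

E[Revenue|Churn=6] averages over only the 2 units with Churn=6 (Clicks = 1, 2): Revenue = 7, 5, mean 6.

6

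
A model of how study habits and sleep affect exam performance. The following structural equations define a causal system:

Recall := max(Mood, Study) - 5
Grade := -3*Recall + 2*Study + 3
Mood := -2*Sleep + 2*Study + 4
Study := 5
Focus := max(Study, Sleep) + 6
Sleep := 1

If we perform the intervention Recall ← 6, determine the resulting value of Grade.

-5

The intervention breaks the incoming arrows to Recall: Recall := max(Mood, Study) - 5 no longer applies, and Recall = 6.
Grade = -3*Recall + 2*Study + 3  [with Recall=6, Study=5]  = -5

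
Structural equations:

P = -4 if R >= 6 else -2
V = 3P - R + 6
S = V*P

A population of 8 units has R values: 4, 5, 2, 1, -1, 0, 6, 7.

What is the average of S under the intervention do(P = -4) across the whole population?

36

Every unit gets P=-4 under the intervention. S values become 40, 44, 32, 28, 20, 24, 48, 52; E[S|do(P=-4)] = 36.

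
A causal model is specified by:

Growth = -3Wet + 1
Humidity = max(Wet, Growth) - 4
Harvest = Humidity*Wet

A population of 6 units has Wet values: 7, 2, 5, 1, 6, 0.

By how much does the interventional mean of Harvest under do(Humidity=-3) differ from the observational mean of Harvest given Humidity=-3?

-9

Every unit gets Humidity=-3 under the intervention. Harvest values become -21, -6, -15, -3, -18, 0; E[Harvest|do(Humidity=-3)] = -10.5.
Observing Humidity=-3 restricts to units where Humidity's equation naturally yields -3: Wet ∈ {1, 0}. In that subpopulation Harvest = -3, 0, mean -1.5.
Difference = -10.5 − (-1.5) = -9.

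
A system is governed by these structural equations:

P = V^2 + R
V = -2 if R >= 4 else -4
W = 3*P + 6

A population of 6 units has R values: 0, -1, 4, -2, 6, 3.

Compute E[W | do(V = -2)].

23

Under do(V=-2), V's equation is replaced by V=-2 for every unit. Per-unit W: 18, 15, 30, 12, 36, 27. Mean = 23.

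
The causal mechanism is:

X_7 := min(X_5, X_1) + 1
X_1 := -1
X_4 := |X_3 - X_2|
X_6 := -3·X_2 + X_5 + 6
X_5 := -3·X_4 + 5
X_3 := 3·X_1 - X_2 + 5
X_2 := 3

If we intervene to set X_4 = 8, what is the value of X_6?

Under do(X_4=8), the mechanism X_4 := |X_3 - X_2| is discarded; X_4 is fixed at 8.
X_5 = -3·X_4 + 5  [with X_4=8]  = -19
X_6 = -3·X_2 + X_5 + 6  [with X_2=3, X_5=-19]  = -22

-22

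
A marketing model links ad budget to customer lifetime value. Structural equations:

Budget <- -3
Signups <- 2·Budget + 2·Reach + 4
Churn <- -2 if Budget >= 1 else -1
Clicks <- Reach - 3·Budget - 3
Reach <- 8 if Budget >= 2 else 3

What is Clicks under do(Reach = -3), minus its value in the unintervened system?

The intervention breaks the incoming arrows to Reach: Reach <- 8 if Budget >= 2 else 3 no longer applies, and Reach = -3.
Clicks = Reach - 3·Budget - 3  [with Reach=-3, Budget=-3]  = 3
Without intervention: Reach = 8 if Budget >= 2 else 3  [with Budget=-3]  = 3; Clicks = Reach - 3·Budget - 3  [with Reach=3, Budget=-3]  = 9.
Change = 3 − 9 = -6.

-6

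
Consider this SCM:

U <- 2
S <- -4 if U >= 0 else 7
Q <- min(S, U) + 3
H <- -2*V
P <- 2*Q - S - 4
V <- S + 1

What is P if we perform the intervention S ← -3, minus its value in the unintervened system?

do(S=-3) replaces the equation S <- -4 if U >= 0 else 7 with the constant S = -3.
Q = min(S, U) + 3  [with S=-3, U=2]  = 0
P = 2*Q - S - 4  [with Q=0, S=-3]  = -1
Without intervention: S = -4 if U >= 0 else 7  [with U=2]  = -4; Q = min(S, U) + 3  [with S=-4, U=2]  = -1; P = 2*Q - S - 4  [with Q=-1, S=-4]  = -2.
Change = -1 − (-2) = 1.

1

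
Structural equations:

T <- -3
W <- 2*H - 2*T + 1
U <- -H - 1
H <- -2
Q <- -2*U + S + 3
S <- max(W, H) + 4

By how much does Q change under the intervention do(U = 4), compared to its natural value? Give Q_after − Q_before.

The intervention breaks the incoming arrows to U: U <- -H - 1 no longer applies, and U = 4.
W = 2*H - 2*T + 1  [with H=-2, T=-3]  = 3
S = max(W, H) + 4  [with W=3, H=-2]  = 7
Q = -2*U + S + 3  [with U=4, S=7]  = 2
Without intervention: U = -H - 1  [with H=-2]  = 1; W = 2*H - 2*T + 1  [with H=-2, T=-3]  = 3; S = max(W, H) + 4  [with W=3, H=-2]  = 7; Q = -2*U + S + 3  [with U=1, S=7]  = 8.
Change = 2 − 8 = -6.

-6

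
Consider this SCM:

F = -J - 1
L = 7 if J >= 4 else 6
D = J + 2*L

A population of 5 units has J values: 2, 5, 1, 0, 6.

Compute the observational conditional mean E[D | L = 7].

19.5

Observing L=7 restricts to units where L's equation naturally yields 7: J ∈ {5, 6}. In that subpopulation D = 19, 20, mean 19.5.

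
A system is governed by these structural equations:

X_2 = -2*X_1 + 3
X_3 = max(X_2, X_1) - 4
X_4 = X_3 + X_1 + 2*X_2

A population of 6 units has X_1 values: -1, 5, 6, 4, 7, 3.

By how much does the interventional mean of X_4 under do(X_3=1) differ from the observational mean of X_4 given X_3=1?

Under do(X_3=1), X_3's equation is replaced by X_3=1 for every unit. Per-unit X_4: 10, -8, -11, -5, -14, -2. Mean = -5.
Conditioning on X_3=1 selects the 2 unit(s) with X_1 ∈ {-1, 5}. Their X_4 values: 10, -8. Mean = 1.
Difference = -5 − 1 = -6.

-6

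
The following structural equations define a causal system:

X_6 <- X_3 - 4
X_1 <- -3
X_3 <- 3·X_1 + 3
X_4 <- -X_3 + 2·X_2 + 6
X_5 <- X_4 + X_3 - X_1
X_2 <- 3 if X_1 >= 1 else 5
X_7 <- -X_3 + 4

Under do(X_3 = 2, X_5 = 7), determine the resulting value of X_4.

The joint intervention fixes X_3 = 2, X_5 = 7, removing each variable's own equation.
X_2 = 3 if X_1 >= 1 else 5  [with X_1=-3]  = 5
X_4 = -X_3 + 2·X_2 + 6  [with X_3=2, X_2=5]  = 14

14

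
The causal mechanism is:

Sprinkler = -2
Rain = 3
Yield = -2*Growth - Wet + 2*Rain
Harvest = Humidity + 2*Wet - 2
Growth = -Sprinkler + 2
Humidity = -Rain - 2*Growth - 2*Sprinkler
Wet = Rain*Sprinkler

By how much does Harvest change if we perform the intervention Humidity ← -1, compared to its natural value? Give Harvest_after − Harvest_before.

6

Under do(Humidity=-1), the mechanism Humidity = -Rain - 2*Growth - 2*Sprinkler is discarded; Humidity is fixed at -1.
Wet = Rain*Sprinkler  [with Rain=3, Sprinkler=-2]  = -6
Harvest = Humidity + 2*Wet - 2  [with Humidity=-1, Wet=-6]  = -15
Without intervention: Wet = Rain*Sprinkler  [with Rain=3, Sprinkler=-2]  = -6; Growth = -Sprinkler + 2  [with Sprinkler=-2]  = 4; Humidity = -Rain - 2*Growth - 2*Sprinkler  [with Rain=3, Growth=4, Sprinkler=-2]  = -7; Harvest = Humidity + 2*Wet - 2  [with Humidity=-7, Wet=-6]  = -21.
Change = -15 − (-21) = 6.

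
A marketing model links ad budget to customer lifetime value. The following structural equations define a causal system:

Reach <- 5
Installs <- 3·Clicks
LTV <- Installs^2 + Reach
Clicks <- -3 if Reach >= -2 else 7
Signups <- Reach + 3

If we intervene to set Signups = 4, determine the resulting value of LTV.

86

Intervening sets Signups = 4 and removes its equation (Signups <- Reach + 3).
No directed path runs from Signups to LTV, so LTV keeps its natural value.
Clicks = -3 if Reach >= -2 else 7  [with Reach=5]  = -3
Installs = 3·Clicks  [with Clicks=-3]  = -9
LTV = Installs^2 + Reach  [with Installs=-9, Reach=5]  = 86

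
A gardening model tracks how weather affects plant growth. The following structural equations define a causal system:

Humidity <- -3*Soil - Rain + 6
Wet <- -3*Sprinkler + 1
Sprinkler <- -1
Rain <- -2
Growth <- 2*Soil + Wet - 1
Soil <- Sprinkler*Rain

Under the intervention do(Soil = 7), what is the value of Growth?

17

do(Soil=7) replaces the equation Soil <- Sprinkler*Rain with the constant Soil = 7.
Wet = -3*Sprinkler + 1  [with Sprinkler=-1]  = 4
Growth = 2*Soil + Wet - 1  [with Soil=7, Wet=4]  = 17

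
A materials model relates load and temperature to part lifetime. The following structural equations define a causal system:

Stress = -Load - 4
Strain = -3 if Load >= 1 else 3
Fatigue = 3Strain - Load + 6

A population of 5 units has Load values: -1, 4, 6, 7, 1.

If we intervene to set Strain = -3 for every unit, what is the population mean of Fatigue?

do(Strain=-3) breaks Strain's dependence on Load. With Strain=-3 fixed, Fatigue across the units is -2, -7, -9, -10, -4, mean -6.4.

-6.4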